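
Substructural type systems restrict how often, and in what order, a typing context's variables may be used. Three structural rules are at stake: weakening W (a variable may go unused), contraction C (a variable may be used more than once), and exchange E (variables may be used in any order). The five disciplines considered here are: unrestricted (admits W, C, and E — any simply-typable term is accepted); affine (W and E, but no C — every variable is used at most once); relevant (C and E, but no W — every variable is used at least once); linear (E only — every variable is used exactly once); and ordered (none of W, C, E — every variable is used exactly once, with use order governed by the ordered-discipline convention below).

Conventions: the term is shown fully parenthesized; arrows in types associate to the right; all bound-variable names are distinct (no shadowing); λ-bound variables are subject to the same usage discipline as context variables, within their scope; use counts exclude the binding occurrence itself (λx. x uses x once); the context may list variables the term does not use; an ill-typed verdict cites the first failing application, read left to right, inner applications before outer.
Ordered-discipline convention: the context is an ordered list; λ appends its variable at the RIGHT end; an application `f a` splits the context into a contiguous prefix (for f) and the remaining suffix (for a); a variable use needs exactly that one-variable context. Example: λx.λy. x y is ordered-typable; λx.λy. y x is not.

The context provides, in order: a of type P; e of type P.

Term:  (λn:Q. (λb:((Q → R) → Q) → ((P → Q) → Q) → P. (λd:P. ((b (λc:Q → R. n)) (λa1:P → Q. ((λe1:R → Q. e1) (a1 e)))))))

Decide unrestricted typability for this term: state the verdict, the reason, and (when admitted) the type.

no — a type mismatch blocks all five
counts: a=0; e=1; n (λ-bound)=1; b (λ-bound)=1; d (λ-bound)=0; c (λ-bound)=0; a1 (λ-bound)=1; e1 (λ-bound)=1
uses in reading order: b, n, e1, a1, e
typing: ill-typed: argument of type Q where R → Q is required
across the five disciplines: ordered ✗ · linear ✗ · affine ✗ · relevant ✗ · unrestricted ✗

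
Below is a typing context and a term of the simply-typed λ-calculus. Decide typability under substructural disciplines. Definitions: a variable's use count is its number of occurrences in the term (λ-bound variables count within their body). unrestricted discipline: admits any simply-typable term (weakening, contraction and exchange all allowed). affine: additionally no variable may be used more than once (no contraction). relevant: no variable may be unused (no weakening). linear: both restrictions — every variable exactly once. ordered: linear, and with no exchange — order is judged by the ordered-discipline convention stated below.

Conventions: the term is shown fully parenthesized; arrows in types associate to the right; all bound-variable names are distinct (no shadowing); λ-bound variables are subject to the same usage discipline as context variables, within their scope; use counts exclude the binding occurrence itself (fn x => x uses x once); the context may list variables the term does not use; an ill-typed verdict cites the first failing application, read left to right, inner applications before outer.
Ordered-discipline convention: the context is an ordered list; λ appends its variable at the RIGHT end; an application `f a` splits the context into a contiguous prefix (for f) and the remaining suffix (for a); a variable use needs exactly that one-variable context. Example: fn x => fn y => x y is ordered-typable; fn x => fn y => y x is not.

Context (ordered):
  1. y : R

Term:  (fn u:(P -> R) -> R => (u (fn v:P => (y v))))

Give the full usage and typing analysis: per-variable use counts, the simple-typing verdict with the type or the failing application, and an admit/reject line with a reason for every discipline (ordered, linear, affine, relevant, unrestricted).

use counts: y: 1, u [bound]: 1, v [bound]: 1
left-to-right use order: u, y, v
typing: ill-typed: applying a non-function (R)
ordered: ✗ — fails simple typing
linear: ✗ — a type mismatch blocks all five
affine: ✗ — the type mismatch rejects it
relevant: ✗ — not simply typable
unrestricted: ✗ — fails simple typing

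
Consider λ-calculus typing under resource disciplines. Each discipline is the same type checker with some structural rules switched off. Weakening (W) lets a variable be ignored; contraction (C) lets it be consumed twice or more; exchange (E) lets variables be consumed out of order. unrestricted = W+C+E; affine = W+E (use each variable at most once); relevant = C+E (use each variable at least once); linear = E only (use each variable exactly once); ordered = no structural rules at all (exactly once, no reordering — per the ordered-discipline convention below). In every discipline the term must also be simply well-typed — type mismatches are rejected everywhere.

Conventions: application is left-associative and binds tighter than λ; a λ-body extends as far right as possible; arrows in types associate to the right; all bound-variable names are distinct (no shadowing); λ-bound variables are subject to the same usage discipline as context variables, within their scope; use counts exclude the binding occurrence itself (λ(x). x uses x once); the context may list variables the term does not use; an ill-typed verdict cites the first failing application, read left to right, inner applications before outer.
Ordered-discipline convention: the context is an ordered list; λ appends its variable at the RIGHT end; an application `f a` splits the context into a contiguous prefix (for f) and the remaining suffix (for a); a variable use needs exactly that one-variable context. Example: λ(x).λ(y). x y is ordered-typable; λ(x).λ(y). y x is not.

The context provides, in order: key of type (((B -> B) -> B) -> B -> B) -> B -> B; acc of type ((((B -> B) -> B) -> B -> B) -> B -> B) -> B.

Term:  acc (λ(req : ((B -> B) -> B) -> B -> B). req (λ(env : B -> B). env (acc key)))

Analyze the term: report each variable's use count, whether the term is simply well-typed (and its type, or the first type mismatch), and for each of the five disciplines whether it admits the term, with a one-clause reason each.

counts: key ×1; acc ×2; req (bound) ×1; env (bound) ×1
uses in reading order: acc, req, env, acc, key
typing: well-typed — term : B
ordered: ✗, needs contraction — acc ×2
linear: ✗, needs contraction — acc ×2
affine: ✗, needs contraction — acc ×2
relevant: ✓, every one of key, acc, req, env appears
unrestricted: ✓, type-checks (B) and nothing is barred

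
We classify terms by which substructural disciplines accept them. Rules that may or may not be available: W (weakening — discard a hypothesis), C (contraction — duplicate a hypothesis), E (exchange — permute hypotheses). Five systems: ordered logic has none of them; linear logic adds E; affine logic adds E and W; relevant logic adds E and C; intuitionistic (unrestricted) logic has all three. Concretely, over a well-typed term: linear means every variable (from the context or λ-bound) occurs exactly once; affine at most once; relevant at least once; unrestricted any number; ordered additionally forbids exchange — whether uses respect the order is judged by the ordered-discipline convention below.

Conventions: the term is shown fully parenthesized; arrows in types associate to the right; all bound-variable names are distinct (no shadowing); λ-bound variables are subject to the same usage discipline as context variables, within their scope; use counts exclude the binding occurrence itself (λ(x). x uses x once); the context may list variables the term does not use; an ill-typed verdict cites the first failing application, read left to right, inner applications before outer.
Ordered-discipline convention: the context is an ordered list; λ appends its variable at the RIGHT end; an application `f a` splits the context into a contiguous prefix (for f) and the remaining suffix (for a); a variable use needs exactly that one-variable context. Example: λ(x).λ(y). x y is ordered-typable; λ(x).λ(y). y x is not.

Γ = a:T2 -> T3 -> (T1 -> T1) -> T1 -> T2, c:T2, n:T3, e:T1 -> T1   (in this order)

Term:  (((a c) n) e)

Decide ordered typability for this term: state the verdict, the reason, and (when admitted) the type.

yes — a, c, n, e: once each, no exchange needed; term : T1 -> T2
counts: a: 1×, c: 1×, n: 1×, e: 1×
left-to-right use order: a, c, n, e
typing: the term checks, with type T1 -> T2
summary: ordered ✓ · linear ✓ · affine ✓ · relevant ✓ · unrestricted ✓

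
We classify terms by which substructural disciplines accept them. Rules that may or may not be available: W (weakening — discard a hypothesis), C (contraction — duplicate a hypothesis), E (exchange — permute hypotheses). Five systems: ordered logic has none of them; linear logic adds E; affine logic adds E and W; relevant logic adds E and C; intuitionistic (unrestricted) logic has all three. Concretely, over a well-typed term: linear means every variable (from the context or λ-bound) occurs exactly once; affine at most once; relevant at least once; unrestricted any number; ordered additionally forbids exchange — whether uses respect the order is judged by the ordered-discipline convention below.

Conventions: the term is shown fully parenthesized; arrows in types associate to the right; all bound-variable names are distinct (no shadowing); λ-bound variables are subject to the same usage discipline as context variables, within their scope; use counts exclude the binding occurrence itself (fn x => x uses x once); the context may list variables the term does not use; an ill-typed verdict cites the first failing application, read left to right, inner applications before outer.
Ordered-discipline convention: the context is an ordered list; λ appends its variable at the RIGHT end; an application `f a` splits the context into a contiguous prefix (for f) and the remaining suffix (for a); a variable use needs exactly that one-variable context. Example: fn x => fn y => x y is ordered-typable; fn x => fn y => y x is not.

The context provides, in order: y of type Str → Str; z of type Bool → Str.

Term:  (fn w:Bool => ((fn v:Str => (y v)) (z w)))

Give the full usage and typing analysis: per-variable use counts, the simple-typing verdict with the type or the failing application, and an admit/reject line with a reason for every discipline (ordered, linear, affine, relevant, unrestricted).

variable uses: y=1; z=1; w (λ-bound)=1; v (λ-bound)=1
left-to-right use order: y, v, z, w
typing: ✓ — Bool → Str
ordered: ✓, single-use (y, z, w, v), ordered derivation ok
linear: ✓, exactly-once usage across y, z, w, v
affine: ✓, none of y, z, w, v used more than once
relevant: ✓, none of y, z, w, v goes unused
unrestricted: ✓, typability at Bool → Str is all that's needed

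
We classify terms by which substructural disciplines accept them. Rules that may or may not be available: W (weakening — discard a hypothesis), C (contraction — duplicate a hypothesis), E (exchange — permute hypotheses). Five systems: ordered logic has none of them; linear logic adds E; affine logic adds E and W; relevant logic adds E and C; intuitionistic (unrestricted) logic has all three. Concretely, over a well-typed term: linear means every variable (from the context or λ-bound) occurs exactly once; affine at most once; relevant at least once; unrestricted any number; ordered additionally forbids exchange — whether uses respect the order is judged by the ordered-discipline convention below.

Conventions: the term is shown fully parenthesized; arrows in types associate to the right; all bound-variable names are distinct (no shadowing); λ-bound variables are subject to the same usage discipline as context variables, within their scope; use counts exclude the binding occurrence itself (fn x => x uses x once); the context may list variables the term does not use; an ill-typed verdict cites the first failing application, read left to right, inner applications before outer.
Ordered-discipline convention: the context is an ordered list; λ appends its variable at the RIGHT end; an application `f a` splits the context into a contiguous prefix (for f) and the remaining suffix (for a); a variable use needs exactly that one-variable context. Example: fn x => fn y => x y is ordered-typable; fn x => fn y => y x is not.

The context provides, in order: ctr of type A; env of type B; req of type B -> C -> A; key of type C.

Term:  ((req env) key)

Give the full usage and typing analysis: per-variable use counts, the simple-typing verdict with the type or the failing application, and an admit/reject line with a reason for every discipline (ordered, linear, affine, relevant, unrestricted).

counts: ctr=0, env=1, req=1, key=1
left-to-right use order: req, env, key
typing: the term checks, with type A
ordered: ✗ — needs weakening: ctr unused
linear: ✗ — needs weakening: ctr unused
affine: ✓ — ctr, env, req, key: no repeats, contraction unneeded
relevant: ✗ — needs weakening: ctr unused
unrestricted: ✓ — well-typed at A; no restrictions here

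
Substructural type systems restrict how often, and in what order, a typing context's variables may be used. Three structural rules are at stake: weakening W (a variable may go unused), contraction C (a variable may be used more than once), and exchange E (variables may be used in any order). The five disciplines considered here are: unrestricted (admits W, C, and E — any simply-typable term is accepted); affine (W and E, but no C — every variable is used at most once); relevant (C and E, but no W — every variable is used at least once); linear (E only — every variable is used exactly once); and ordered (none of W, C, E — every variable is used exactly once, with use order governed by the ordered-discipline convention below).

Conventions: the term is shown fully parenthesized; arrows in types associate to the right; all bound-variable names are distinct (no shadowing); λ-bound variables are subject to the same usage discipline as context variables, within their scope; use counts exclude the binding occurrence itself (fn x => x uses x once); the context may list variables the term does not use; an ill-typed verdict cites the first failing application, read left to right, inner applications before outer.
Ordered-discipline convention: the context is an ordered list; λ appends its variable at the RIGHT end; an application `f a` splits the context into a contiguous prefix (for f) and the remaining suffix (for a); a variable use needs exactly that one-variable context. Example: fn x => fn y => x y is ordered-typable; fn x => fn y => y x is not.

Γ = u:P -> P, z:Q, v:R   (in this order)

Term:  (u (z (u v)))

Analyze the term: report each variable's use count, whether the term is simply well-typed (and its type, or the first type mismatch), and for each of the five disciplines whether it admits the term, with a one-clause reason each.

variable uses: u=2, z=1, v=1
use order (left to right): u, z, u, v
typing: ill-typed: argument of type R where P is required
ordered: ✗, fails simple typing
linear: ✗, a type mismatch blocks all five
affine: ✗, the type mismatch rejects it
relevant: ✗, not simply typable
unrestricted: ✗, fails simple typing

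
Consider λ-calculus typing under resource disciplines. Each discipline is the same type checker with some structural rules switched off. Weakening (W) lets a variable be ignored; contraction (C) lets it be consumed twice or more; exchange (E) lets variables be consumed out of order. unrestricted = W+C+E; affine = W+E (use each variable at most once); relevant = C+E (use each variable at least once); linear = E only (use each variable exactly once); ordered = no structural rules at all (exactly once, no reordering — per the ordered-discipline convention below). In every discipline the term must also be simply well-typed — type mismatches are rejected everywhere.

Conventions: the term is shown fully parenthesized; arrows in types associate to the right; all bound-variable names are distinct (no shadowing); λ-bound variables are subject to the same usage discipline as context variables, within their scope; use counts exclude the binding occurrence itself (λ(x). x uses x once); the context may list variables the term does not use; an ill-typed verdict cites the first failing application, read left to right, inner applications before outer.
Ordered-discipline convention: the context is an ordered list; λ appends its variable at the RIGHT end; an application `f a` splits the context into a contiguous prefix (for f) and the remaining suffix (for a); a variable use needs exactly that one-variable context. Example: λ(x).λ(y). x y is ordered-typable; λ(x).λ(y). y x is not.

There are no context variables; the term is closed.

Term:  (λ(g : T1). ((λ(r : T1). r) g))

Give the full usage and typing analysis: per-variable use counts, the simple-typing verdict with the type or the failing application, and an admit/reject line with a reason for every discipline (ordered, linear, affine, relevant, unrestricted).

counts: g (bound): 1×, r (bound): 1×
uses in reading order: r, g
typing: the term checks, with type T1 → T1
ordered: ✓ — one use each (g, r); ordered split holds
linear: ✓ — single use per variable (g, r)
affine: ✓ — no duplicate uses among g, r
relevant: ✓ — none of g, r goes unused
unrestricted: ✓ — well-typed at T1 → T1; no restrictions here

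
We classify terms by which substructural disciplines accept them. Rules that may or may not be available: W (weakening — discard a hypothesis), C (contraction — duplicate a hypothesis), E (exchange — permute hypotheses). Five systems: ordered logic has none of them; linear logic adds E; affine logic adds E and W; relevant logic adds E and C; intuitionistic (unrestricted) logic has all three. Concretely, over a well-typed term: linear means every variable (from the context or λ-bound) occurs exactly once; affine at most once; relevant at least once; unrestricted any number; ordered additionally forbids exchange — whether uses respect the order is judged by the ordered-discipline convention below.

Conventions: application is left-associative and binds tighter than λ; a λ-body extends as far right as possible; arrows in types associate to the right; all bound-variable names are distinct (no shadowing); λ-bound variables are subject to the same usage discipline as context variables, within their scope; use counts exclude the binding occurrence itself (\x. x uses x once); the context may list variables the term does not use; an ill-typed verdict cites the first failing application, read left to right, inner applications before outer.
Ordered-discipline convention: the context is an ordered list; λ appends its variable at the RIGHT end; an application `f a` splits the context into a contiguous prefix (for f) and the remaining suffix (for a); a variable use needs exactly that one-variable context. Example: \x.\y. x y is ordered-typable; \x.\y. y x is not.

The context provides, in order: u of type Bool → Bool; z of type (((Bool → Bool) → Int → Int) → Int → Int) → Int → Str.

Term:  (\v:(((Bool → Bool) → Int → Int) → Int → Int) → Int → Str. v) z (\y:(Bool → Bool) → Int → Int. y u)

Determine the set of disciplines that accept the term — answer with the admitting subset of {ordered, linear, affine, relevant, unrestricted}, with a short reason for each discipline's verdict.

admitting disciplines: linear, affine, relevant, unrestricted
use counts: u: 1×; z: 1×; v (bound): 1×; y (bound): 1×
order of uses: v, z, y, u
typing: well-typed — term : Int → Str
ordered: ✗ — use order v, z, y, u needs exchange
linear: ✓ — each of u, z, v, y used exactly once
affine: ✓ — u, z, v, y: no repeats, contraction unneeded
relevant: ✓ — every one of u, z, v, y appears
unrestricted: ✓ — typability at Int → Str is all that's needed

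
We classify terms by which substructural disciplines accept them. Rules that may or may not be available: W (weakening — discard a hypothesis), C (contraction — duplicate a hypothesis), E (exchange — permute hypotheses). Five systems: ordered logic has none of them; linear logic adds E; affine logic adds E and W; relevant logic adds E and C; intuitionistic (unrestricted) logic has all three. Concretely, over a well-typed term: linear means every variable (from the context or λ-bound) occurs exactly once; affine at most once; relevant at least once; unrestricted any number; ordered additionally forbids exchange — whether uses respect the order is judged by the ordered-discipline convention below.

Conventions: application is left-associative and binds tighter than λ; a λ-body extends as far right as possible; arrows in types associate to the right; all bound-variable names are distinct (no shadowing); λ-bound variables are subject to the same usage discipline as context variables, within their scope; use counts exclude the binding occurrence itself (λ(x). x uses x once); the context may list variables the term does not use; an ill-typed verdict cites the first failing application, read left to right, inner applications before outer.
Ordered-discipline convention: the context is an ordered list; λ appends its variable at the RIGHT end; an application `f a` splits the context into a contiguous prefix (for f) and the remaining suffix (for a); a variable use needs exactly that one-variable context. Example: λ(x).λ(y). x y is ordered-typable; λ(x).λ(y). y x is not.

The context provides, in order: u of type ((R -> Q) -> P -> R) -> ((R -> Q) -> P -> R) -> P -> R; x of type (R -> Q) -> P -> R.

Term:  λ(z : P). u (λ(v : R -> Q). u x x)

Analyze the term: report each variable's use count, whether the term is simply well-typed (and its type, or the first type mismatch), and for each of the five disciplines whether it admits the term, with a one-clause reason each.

variable uses: u ×2; x ×2; z [bound] ×0; v [bound] ×0
uses in reading order: u, u, x, x
typing: the term checks, with type P -> ((R -> Q) -> P -> R) -> P -> R
ordered: ✗, needs contraction — u ×2, x ×2; z, v never used (weakening)
linear: ✗, needs contraction — u ×2, x ×2; z, v never used (weakening)
affine: ✗, needs contraction — u ×2, x ×2
relevant: ✗, z, v never used (weakening)
unrestricted: ✓, type-checks (P -> ((R -> Q) -> P -> R) -> P -> R) and nothing is barred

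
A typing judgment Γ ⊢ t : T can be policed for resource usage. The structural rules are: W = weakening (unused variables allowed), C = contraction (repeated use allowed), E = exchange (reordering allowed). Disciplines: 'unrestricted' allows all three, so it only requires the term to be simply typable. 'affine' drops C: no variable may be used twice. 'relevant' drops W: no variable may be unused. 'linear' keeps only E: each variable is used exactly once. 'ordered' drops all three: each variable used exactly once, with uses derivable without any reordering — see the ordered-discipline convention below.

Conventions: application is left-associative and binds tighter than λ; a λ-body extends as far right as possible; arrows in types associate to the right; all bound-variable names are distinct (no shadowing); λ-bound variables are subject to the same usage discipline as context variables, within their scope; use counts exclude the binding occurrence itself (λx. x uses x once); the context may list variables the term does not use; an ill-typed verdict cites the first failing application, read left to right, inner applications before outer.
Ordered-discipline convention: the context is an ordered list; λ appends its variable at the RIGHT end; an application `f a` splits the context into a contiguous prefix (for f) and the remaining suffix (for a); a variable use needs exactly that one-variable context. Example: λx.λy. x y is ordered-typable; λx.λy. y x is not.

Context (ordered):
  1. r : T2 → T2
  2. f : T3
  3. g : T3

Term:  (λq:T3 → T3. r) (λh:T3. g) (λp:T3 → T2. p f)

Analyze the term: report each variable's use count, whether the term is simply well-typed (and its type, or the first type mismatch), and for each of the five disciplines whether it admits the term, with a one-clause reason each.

usage: r: 1, f: 1, g: 1, q [bound]: 0, h [bound]: 0, p [bound]: 1
order of uses: r, g, p, f
typing: ill-typed: an argument (T3 → T2) → T2 mismatches the expected T2
ordered: ✗, fails simple typing
linear: ✗, a type mismatch blocks all five
affine: ✗, the type mismatch rejects it
relevant: ✗, not simply typable
unrestricted: ✗, fails simple typing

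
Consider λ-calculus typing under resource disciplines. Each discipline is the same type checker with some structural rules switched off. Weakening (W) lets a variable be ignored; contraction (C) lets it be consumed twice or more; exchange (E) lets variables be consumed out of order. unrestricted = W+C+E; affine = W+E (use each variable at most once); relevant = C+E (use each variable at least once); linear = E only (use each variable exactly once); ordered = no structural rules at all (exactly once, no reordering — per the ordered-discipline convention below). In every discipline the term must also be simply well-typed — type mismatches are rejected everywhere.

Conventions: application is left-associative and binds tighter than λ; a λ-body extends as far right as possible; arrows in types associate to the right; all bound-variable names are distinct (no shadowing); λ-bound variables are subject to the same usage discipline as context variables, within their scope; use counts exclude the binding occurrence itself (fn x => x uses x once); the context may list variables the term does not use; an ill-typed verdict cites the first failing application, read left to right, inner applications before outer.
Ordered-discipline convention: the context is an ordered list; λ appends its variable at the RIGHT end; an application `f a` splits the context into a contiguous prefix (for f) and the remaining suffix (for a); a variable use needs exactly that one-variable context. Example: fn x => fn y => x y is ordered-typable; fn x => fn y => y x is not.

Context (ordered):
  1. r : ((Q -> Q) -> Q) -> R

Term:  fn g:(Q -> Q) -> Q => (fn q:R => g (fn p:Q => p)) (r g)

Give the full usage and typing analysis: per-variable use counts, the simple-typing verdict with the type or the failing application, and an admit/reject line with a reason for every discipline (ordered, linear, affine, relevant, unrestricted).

variable uses: r: 1×, g (λ-bound): 2×, q (λ-bound): 0×, p (λ-bound): 1×
left-to-right use order: g, p, r, g
typing: well-typed at ((Q -> Q) -> Q) -> Q
ordered: ✗ — needs contraction — g ×2; unused: q — weakening required
linear: ✗ — needs contraction — g ×2; unused: q — weakening required
affine: ✗ — needs contraction — g ×2
relevant: ✗ — unused: q — weakening required
unrestricted: ✓ — type-checks (((Q -> Q) -> Q) -> Q) and nothing is barred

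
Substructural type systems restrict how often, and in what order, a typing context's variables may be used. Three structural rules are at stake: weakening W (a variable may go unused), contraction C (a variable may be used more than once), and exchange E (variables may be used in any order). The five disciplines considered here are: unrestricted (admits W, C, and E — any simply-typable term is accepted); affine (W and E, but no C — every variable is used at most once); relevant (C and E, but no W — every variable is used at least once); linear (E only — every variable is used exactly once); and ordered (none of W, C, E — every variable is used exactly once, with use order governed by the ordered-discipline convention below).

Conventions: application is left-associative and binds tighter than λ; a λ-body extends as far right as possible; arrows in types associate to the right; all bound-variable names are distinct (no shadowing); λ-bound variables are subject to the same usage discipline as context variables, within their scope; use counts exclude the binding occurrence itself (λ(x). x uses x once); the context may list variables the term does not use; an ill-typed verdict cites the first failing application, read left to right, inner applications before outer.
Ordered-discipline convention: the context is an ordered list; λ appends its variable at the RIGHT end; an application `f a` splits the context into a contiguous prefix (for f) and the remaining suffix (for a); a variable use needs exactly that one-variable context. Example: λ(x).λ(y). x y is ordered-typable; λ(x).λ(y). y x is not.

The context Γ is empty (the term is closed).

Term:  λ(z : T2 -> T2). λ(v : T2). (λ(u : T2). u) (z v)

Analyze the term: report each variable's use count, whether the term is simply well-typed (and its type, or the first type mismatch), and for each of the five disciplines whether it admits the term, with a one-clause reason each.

variable uses: z (λ-bound) ×1; v (λ-bound) ×1; u (λ-bound) ×1
use order (left to right): u, z, v
typing: the term checks, with type (T2 -> T2) -> T2 -> T2
ordered ✓ (z, v, u: once each, no exchange needed)
linear ✓ (exactly-once usage across z, v, u)
affine ✓ (none of z, v, u used more than once)
relevant ✓ (at least one use each (z, v, u))
unrestricted ✓ (type-checks ((T2 -> T2) -> T2 -> T2) and nothing is barred)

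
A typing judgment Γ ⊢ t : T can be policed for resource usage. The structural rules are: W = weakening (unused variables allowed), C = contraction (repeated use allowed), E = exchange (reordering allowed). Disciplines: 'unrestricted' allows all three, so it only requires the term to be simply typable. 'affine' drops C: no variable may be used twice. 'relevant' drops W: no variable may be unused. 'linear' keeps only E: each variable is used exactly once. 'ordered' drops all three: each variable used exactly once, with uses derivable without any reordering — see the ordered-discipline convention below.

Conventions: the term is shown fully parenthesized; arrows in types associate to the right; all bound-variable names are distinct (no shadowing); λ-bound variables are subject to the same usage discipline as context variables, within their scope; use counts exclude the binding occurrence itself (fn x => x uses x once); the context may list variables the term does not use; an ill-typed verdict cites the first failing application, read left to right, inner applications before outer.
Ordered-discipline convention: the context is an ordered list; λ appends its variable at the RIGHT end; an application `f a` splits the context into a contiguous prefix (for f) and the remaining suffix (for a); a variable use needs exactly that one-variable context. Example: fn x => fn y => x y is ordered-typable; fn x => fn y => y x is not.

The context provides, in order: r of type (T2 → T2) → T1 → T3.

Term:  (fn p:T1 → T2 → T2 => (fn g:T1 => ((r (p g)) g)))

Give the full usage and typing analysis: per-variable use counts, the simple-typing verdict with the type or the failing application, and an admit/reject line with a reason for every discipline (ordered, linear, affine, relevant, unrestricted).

usage: r=1; p (λ-bound)=1; g (λ-bound)=2
left-to-right use order: r, p, g, g
typing: well-typed — term : (T1 → T2 → T2) → T1 → T3
ordered: ✗, needs contraction — g ×2
linear: ✗, needs contraction — g ×2
affine: ✗, needs contraction — g ×2
relevant: ✓, at least one use each (r, p, g)
unrestricted: ✓, well-typed at (T1 → T2 → T2) → T1 → T3; no restrictions here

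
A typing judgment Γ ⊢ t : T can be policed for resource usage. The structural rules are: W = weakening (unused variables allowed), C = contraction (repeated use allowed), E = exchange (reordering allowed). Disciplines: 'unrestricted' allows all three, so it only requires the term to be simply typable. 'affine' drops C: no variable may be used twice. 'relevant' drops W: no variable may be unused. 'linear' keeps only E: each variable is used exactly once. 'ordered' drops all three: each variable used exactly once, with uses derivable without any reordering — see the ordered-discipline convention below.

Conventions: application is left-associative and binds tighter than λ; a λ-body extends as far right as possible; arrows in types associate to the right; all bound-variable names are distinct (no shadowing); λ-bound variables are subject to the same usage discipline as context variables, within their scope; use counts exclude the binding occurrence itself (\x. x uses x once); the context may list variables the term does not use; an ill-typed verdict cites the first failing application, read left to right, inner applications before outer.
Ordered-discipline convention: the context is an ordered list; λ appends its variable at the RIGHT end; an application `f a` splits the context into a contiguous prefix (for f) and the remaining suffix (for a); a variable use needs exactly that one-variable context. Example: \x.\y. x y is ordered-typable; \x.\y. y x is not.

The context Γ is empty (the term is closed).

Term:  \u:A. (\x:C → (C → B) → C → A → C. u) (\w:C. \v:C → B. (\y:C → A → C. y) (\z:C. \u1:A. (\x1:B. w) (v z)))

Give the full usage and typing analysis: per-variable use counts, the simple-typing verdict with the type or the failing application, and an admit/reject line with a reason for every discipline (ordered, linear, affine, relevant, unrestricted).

counts: u (λ-bound): 1×; x (λ-bound): 0×; w (λ-bound): 1×; v (λ-bound): 1×; y (λ-bound): 1×; z (λ-bound): 1×; u1 (λ-bound): 0×; x1 (λ-bound): 0×
use order (left to right): u, y, w, v, z
typing: the term checks, with type A → A
ordered: ✗ — x, u1, x1 left unused
linear: ✗ — x, u1, x1 left unused
affine: ✓ — at most one use each (u, x, w, v, y, z, u1, x1)
relevant: ✗ — x, u1, x1 left unused
unrestricted: ✓ — type-checks (A → A) and nothing is barred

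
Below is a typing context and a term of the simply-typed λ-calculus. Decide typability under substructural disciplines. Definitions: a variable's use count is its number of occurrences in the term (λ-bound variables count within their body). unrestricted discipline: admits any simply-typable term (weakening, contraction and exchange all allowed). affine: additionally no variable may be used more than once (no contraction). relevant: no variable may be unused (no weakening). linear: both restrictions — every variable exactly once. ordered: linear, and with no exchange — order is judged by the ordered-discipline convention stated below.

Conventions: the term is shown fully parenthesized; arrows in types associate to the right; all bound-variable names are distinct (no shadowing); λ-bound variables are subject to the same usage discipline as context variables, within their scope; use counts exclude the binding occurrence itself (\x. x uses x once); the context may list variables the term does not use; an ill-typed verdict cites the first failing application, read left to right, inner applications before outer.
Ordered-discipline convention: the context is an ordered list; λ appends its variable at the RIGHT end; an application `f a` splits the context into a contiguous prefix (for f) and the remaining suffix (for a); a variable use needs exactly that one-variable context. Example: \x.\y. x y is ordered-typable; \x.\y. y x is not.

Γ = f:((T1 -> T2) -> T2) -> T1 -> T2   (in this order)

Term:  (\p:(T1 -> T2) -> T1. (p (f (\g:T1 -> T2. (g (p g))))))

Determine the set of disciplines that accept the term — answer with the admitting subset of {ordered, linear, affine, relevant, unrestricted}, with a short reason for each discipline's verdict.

admitted by: relevant, unrestricted
counts: f: 1, p [bound]: 2, g [bound]: 2
order of uses: p, f, g, p, g
typing: ✓ — ((T1 -> T2) -> T1) -> T1
ordered ✗ (uses contraction: p ×2, g ×2)
linear ✗ (uses contraction: p ×2, g ×2)
affine ✗ (uses contraction: p ×2, g ×2)
relevant ✓ (every one of f, p, g appears)
unrestricted ✓ (well-typed at ((T1 -> T2) -> T1) -> T1; no restrictions here)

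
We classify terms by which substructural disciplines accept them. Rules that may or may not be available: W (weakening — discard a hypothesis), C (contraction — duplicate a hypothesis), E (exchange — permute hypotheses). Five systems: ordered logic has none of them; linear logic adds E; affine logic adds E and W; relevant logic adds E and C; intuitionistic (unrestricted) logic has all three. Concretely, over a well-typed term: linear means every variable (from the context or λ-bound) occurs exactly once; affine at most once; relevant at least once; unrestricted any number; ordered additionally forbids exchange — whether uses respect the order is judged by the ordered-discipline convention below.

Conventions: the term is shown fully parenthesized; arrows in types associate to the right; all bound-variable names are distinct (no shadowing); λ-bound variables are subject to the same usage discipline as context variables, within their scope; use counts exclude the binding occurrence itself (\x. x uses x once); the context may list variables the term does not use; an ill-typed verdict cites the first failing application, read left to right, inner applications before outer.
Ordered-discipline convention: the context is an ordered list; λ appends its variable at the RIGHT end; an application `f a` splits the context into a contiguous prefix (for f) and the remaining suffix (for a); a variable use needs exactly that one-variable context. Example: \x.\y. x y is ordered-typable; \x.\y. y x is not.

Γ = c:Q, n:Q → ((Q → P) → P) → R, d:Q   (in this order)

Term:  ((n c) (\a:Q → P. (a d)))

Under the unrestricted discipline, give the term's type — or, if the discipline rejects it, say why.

term : R
counts: c=1; n=1; d=1; a [bound]=1
left-to-right use order: n, c, a, d
typing: well-typed — term : R
summary: ordered ✗ | linear ✓ | affine ✓ | relevant ✓ | unrestricted ✓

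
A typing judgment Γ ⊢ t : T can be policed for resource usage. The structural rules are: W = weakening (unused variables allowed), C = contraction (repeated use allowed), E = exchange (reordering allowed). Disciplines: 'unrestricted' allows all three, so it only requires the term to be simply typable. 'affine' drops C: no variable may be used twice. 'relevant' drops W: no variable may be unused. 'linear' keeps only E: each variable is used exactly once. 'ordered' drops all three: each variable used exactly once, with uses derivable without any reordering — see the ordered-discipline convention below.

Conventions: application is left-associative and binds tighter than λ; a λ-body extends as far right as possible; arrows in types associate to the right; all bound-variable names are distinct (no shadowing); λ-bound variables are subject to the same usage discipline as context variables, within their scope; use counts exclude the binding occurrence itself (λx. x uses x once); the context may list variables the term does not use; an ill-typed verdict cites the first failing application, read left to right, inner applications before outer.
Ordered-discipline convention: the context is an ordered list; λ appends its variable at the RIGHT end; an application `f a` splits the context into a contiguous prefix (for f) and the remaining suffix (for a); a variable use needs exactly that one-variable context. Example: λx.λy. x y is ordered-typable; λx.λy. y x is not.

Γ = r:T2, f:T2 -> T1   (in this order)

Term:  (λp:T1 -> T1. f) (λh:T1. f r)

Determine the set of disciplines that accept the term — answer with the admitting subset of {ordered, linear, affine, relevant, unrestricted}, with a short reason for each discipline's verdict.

admitting disciplines: unrestricted
use counts: r: 1; f: 2; p [bound]: 0; h [bound]: 0
order of uses: f, f, r
typing: the term checks, with type T2 -> T1
ordered ✗ (repeated use of f ×2; p, h never used (weakening))
linear ✗ (repeated use of f ×2; p, h never used (weakening))
affine ✗ (repeated use of f ×2)
relevant ✗ (p, h never used (weakening))
unrestricted ✓ (simply typable at T2 -> T1; W, C, E all held)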